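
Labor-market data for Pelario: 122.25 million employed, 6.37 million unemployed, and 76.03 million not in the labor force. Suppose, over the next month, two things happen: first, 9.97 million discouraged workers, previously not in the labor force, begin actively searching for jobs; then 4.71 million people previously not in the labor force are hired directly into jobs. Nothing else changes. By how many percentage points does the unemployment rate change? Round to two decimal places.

Initially, labor force = 122.25 + 6.37 = 128.62 million, so u = 6.37/128.62 = 4.95%.
After the first change, unemployed and labor force both rise by 9.97 → E = 122.25, U = 16.34, labor force = 138.59 million.
After the second change, employed and labor force both rise by 4.71; unemployed unchanged → E = 126.96, U = 16.34, labor force = 143.30 million.
New unemployment rate = 16.34 / 143.30 = 11.40%.
Change = 11.40% − 4.95% = +6.45 percentage points.

The unemployment rate changes by +6.45 percentage points.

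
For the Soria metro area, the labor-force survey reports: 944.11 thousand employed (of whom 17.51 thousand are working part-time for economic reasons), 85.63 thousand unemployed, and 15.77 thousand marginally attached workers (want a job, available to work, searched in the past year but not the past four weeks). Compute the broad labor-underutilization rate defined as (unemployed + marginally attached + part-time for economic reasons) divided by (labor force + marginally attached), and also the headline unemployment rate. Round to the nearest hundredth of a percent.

Labor force = 944.11 + 85.63 = 1,029.74 thousand.
Numerator = 85.63 + 15.77 + 17.51 = 118.91 thousand.
Denominator = 1,029.74 + 15.77 = 1,045.51 thousand.
Broad rate = 118.91 / 1,045.51 = 11.37%.
Headline unemployment rate = 85.63 / 1,029.74 = 8.32%.

Broad underutilization rate ≈ 11.37%; headline unemployment rate ≈ 8.32%.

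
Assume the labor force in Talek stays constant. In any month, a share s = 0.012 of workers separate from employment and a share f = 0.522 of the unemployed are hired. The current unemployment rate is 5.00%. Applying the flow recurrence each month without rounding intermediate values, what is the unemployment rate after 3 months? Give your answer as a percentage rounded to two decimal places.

With a fixed labor force, u_{t+1} = u_t + s·(1−u_t) − f·u_t = u_t·(1−s−f) + s.
Here 1−s−f = 0.466 and s = 0.012.
u_1 = 0.050000 × 0.466 + 0.012 = 0.035300.
u_2 = 0.035300 × 0.466 + 0.012 = 0.028450.
u_3 = 0.028450 × 0.466 + 0.012 = 0.025258.

Unemployment rate after three months ≈ 2.53%.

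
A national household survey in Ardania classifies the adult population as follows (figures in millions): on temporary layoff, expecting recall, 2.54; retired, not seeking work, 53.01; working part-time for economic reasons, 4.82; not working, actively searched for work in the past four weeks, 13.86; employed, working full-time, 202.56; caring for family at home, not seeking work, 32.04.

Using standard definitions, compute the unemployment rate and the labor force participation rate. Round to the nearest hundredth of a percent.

Employed = 4.82 + 202.56 = 207.38 million (anyone who worked, including part-time for economic reasons, counts as employed).
Unemployed = 2.54 + 13.86 = 16.40 million (jobless and actively searching, or on temporary layoff).
Labor force = 207.38 + 16.40 = 223.78 million.
Not in labor force = 53.01 + 32.04 = 85.05 million (those not working and not actively searching are outside the labor force).
Civilian working-age population = 223.78 + 85.05 = 308.83 million.
Unemployment rate = 16.40 / 223.78 = 7.33%.
Labor force participation rate = 223.78 / 308.83 = 72.46%.

Unemployment rate ≈ 7.33%; labor force participation rate ≈ 72.46%.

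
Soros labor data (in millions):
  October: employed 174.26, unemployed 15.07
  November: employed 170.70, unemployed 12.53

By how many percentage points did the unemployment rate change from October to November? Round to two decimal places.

The unemployment rate changed by −1.12 percentage points.

October: labor force = 174.26 + 15.07 = 189.33; u = 15.07/189.33 = 7.96%.
November: labor force = 170.70 + 12.53 = 183.23; u = 12.53/183.23 = 6.84%.
Change = 6.84% − 7.96% = −1.12 pp.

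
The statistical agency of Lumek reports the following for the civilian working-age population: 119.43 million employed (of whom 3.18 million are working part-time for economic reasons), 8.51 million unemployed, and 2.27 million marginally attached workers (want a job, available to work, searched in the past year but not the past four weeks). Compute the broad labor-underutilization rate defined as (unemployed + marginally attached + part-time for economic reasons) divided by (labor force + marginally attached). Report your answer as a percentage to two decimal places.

Broad underutilization rate ≈ 10.72%.

Labor force = 119.43 + 8.51 = 127.94 million.
Numerator = 8.51 + 2.27 + 3.18 = 13.96 million.
Denominator = 127.94 + 2.27 = 130.21 million.
Broad rate = 13.96 / 130.21 = 10.72%.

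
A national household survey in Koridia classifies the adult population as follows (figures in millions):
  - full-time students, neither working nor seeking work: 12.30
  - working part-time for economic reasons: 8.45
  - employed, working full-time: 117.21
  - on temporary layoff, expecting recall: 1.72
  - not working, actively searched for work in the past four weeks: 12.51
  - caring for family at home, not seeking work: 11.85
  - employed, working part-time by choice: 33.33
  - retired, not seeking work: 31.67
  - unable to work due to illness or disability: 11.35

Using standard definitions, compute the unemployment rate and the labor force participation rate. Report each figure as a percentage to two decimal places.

Employed = 8.45 + 117.21 + 33.33 = 158.99 million (anyone who worked, including part-time for economic reasons, counts as employed).
Unemployed = 1.72 + 12.51 = 14.23 million (jobless and actively searching, or on temporary layoff).
Labor force = 158.99 + 14.23 = 173.22 million.
Not in labor force = 12.30 + 11.85 + 31.67 + 11.35 = 67.17 million (those not working and not actively searching are outside the labor force).
Civilian working-age population = 173.22 + 67.17 = 240.39 million.
Unemployment rate = 14.23 / 173.22 = 8.21%.
Labor force participation rate = 173.22 / 240.39 = 72.06%.

Unemployment rate ≈ 8.21%; labor force participation rate ≈ 72.06%.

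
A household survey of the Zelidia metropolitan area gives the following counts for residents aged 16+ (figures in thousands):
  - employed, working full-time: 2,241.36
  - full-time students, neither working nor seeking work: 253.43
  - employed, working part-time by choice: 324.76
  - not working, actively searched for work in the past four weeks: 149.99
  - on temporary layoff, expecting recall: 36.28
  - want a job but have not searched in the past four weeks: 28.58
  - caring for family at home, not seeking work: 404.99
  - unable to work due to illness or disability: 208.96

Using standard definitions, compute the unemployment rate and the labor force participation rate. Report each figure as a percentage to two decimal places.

Employed = 2,241.36 + 324.76 = 2,566.12 thousand.
Unemployed = 149.99 + 36.28 = 186.27 thousand (jobless and actively searching, or on temporary layoff).
Labor force = 2,566.12 + 186.27 = 2,752.39 thousand.
Not in labor force = 253.43 + 28.58 + 404.99 + 208.96 = 895.96 thousand (those not working and not actively searching are outside the labor force — including those who want a job but have given up searching).
Civilian working-age population = 2,752.39 + 895.96 = 3,648.35 thousand.
Unemployment rate = 186.27 / 2,752.39 = 6.77%.
Labor force participation rate = 2,752.39 / 3,648.35 = 75.44%.

Unemployment rate ≈ 6.77%; labor force participation rate ≈ 75.44%.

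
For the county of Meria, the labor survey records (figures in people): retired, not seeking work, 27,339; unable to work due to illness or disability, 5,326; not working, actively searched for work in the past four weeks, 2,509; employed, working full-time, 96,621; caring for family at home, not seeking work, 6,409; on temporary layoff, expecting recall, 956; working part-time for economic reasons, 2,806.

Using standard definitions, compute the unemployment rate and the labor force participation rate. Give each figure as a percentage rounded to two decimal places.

Unemployment rate ≈ 3.37%; labor force participation rate ≈ 72.48%.

Employed = 96,621 + 2,806 = 99,427 (anyone who worked, including part-time for economic reasons, counts as employed).
Unemployed = 2,509 + 956 = 3,465 (jobless and actively searching, or on temporary layoff).
Labor force = 99,427 + 3,465 = 102,892.
Not in labor force = 27,339 + 5,326 + 6,409 = 39,074 (those not working and not actively searching are outside the labor force).
Civilian working-age population = 102,892 + 39,074 = 141,966.
Unemployment rate = 3,465 / 102,892 = 3.37%.
Labor force participation rate = 102,892 / 141,966 = 72.48%.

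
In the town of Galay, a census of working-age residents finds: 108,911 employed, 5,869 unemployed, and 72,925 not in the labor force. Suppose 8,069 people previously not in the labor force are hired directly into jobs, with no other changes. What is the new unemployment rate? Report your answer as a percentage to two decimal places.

New unemployment rate ≈ 4.78%.

Initially, labor force = 108,911 + 5,869 = 114,780, so u = 5,869/114,780 = 5.11%.
After the change, employed and labor force both rise by 8,069; unemployed unchanged → E = 116,980, U = 5,869, labor force = 122,849.
New unemployment rate = 5,869 / 122,849 = 4.78%.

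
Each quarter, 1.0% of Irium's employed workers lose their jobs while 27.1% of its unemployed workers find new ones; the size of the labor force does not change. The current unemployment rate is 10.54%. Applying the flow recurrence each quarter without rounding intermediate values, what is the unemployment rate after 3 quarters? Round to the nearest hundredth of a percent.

With a fixed labor force, u_{t+1} = u_t + s·(1−u_t) − f·u_t = u_t·(1−s−f) + s.
Here 1−s−f = 0.719 and s = 0.010.
u_1 = 0.105400 × 0.719 + 0.010 = 0.085783.
u_2 = 0.085783 × 0.719 + 0.010 = 0.071678.
u_3 = 0.071678 × 0.719 + 0.010 = 0.061536.

Unemployment rate after three quarters ≈ 6.15%.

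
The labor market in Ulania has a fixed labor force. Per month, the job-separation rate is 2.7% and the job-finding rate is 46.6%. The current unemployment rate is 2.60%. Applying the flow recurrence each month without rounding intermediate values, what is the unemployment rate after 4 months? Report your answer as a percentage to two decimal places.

Unemployment rate after four months ≈ 5.29%.

With a fixed labor force, u_{t+1} = u_t + s·(1−u_t) − f·u_t = u_t·(1−s−f) + s.
Here 1−s−f = 0.507 and s = 0.027.
u_1 = 0.026000 × 0.507 + 0.027 = 0.040182.
u_2 = 0.040182 × 0.507 + 0.027 = 0.047372.
u_3 = 0.047372 × 0.507 + 0.027 = 0.051018.
u_4 = 0.051018 × 0.507 + 0.027 = 0.052866.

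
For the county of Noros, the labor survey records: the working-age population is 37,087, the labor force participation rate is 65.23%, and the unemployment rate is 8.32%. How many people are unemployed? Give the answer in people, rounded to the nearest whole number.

Labor force = 0.6523 × 37,087 = 24,192.
Unemployed = 0.0832 × 24,192 ≈ 2,013.

About 2,013 are unemployed.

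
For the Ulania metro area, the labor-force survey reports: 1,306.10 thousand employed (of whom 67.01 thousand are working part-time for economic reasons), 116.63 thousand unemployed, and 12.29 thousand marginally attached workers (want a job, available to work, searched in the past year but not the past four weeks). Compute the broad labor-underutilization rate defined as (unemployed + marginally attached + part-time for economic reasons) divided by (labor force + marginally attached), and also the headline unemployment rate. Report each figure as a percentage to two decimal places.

Labor force = 1,306.10 + 116.63 = 1,422.73 thousand.
Numerator = 116.63 + 12.29 + 67.01 = 195.93 thousand.
Denominator = 1,422.73 + 12.29 = 1,435.02 thousand.
Broad rate = 195.93 / 1,435.02 = 13.65%.
Headline unemployment rate = 116.63 / 1,422.73 = 8.20%.

Broad underutilization rate ≈ 13.65%; headline unemployment rate ≈ 8.20%.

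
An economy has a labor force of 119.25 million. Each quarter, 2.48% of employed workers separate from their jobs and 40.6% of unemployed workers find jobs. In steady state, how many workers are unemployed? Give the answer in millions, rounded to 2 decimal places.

Steady-state unemployment rate u* = s/(s+f) = 2.48/(2.48+40.6) = 0.057567.
Unemployed = u* × labor force = 0.057567 × 119.25 ≈ 6.86 million.

About 6.86 million are unemployed in steady state.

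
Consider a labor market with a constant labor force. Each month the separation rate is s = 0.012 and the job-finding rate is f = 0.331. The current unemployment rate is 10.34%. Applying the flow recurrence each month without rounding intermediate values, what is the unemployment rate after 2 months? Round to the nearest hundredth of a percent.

Unemployment rate after two months ≈ 6.45%.

With a fixed labor force, u_{t+1} = u_t + s·(1−u_t) − f·u_t = u_t·(1−s−f) + s.
Here 1−s−f = 0.657 and s = 0.012.
u_1 = 0.103400 × 0.657 + 0.012 = 0.079934.
u_2 = 0.079934 × 0.657 + 0.012 = 0.064517.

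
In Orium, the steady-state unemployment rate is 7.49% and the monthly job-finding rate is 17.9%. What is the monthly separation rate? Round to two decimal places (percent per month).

From u* = s/(s+f): s = u·f/(1−u).
s = 0.0749 × 17.9 / (1 − 0.0749) = 1.3407 / 0.9251 ≈ 1.45% per month.

Separation rate ≈ 1.45% per month.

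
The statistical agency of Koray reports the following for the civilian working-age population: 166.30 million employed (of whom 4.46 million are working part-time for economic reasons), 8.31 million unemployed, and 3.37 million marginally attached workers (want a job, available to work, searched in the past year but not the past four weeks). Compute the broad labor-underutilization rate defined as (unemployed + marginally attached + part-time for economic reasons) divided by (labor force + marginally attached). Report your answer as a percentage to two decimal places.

Labor force = 166.30 + 8.31 = 174.61 million.
Numerator = 8.31 + 3.37 + 4.46 = 16.14 million.
Denominator = 174.61 + 3.37 = 177.98 million.
Broad rate = 16.14 / 177.98 = 9.07%.

Broad underutilization rate ≈ 9.07%.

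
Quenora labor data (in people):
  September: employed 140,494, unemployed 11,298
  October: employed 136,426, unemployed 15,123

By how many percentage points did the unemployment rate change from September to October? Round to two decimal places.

September: labor force = 140,494 + 11,298 = 151,792; u = 11,298/151,792 = 7.44%.
October: labor force = 136,426 + 15,123 = 151,549; u = 15,123/151,549 = 9.98%.
Change = 9.98% − 7.44% = +2.54 pp.

The unemployment rate changed by +2.54 percentage points.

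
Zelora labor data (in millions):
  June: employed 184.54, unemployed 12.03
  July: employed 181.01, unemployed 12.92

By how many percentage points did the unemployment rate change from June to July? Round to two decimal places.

June: labor force = 184.54 + 12.03 = 196.57; u = 12.03/196.57 = 6.12%.
July: labor force = 181.01 + 12.92 = 193.93; u = 12.92/193.93 = 6.66%.
Change = 6.66% − 6.12% = +0.54 pp.

The unemployment rate changed by +0.54 percentage points.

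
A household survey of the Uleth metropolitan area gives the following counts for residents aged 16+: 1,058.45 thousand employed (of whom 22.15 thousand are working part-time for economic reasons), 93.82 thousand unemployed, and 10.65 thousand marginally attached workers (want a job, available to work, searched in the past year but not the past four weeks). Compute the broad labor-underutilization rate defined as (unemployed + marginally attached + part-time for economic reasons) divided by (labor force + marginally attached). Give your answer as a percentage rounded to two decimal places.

Broad underutilization rate ≈ 10.89%.

Labor force = 1,058.45 + 93.82 = 1,152.27 thousand.
Numerator = 93.82 + 10.65 + 22.15 = 126.62 thousand.
Denominator = 1,152.27 + 10.65 = 1,162.92 thousand.
Broad rate = 126.62 / 1,162.92 = 10.89%.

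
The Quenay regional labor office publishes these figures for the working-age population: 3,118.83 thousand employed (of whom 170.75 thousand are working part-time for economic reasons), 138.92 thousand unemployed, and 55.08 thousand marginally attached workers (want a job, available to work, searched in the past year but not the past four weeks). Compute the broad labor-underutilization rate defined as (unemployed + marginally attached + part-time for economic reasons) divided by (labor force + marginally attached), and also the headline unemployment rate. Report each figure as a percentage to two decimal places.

Broad underutilization rate ≈ 11.01%; headline unemployment rate ≈ 4.26%.

Labor force = 3,118.83 + 138.92 = 3,257.75 thousand.
Numerator = 138.92 + 55.08 + 170.75 = 364.75 thousand.
Denominator = 3,257.75 + 55.08 = 3,312.83 thousand.
Broad rate = 364.75 / 3,312.83 = 11.01%.
Headline unemployment rate = 138.92 / 3,257.75 = 4.26%.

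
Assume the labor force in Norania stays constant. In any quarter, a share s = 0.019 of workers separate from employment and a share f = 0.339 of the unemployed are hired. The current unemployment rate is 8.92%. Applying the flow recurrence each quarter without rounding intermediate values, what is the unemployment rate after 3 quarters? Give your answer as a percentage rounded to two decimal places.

Unemployment rate after three quarters ≈ 6.26%.

With a fixed labor force, u_{t+1} = u_t + s·(1−u_t) − f·u_t = u_t·(1−s−f) + s.
Here 1−s−f = 0.642 and s = 0.019.
u_1 = 0.089200 × 0.642 + 0.019 = 0.076266.
u_2 = 0.076266 × 0.642 + 0.019 = 0.067963.
u_3 = 0.067963 × 0.642 + 0.019 = 0.062632.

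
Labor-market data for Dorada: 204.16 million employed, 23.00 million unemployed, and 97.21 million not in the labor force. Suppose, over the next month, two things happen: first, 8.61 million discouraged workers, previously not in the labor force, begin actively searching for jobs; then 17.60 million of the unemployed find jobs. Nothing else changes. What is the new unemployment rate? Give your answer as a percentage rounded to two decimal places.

Initially, labor force = 204.16 + 23.00 = 227.16 million, so u = 23.00/227.16 = 10.13%.
After the first change, unemployed and labor force both rise by 8.61 → E = 204.16, U = 31.61, labor force = 235.77 million.
After the second change, unemployed falls and employed rises by 17.60; labor force unchanged → E = 221.76, U = 14.01, labor force = 235.77 million.
New unemployment rate = 14.01 / 235.77 = 5.94%.

New unemployment rate ≈ 5.94%.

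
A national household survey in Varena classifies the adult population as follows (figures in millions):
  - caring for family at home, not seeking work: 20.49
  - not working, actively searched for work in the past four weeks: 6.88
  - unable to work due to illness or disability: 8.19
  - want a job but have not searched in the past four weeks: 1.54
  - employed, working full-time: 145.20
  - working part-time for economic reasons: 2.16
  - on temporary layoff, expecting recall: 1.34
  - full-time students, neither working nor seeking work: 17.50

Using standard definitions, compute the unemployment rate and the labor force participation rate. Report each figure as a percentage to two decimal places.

Employed = 145.20 + 2.16 = 147.36 million (anyone who worked, including part-time for economic reasons, counts as employed).
Unemployed = 6.88 + 1.34 = 8.22 million (jobless and actively searching, or on temporary layoff).
Labor force = 147.36 + 8.22 = 155.58 million.
Not in labor force = 20.49 + 8.19 + 1.54 + 17.50 = 47.72 million (those not working and not actively searching are outside the labor force — including those who want a job but have given up searching).
Civilian working-age population = 155.58 + 47.72 = 203.30 million.
Unemployment rate = 8.22 / 155.58 = 5.28%.
Labor force participation rate = 155.58 / 203.30 = 76.53%.

Unemployment rate ≈ 5.28%; labor force participation rate ≈ 76.53%.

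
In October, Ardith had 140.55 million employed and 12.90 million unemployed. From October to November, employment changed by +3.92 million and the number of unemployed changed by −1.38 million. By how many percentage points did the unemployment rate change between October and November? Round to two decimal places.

October: labor force = 140.55 + 12.90 = 153.45; u = 12.90/153.45 = 8.41%.
November: labor force = 144.47 + 11.52 = 155.99; u = 11.52/155.99 = 7.39%.
Change = 7.39% − 8.41% = −1.02 pp.

The unemployment rate changed by −1.02 percentage points.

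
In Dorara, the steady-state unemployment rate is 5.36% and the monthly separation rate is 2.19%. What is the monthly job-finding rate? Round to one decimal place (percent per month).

From u* = s/(s+f): f = s·(1−u)/u.
f = 2.19 × (1 − 0.0536) / 0.0536 = 2.0726 / 0.0536 ≈ 38.7% per month.

Job-finding rate ≈ 38.7% per month.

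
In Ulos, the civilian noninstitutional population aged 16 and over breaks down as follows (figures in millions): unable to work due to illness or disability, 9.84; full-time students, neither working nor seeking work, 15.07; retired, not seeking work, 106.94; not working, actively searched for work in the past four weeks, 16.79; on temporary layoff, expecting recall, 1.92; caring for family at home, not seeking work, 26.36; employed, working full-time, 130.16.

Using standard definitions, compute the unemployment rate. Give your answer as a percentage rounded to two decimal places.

Employed = 130.16 million.
Unemployed = 16.79 + 1.92 = 18.71 million (jobless and actively searching, or on temporary layoff).
Labor force = 130.16 + 18.71 = 148.87 million.
Unemployment rate = 18.71 / 148.87 = 12.57%.

Unemployment rate ≈ 12.57%.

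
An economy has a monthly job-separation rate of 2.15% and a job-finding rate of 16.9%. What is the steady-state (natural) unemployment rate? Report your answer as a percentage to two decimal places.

Steady-state unemployment rate ≈ 11.29%.

At steady state the flows balance: s·E = f·U, so U/(E+U) = s/(s+f).
u* = 2.15 / (2.15 + 16.9) = 2.15 / 19.05 = 11.29%.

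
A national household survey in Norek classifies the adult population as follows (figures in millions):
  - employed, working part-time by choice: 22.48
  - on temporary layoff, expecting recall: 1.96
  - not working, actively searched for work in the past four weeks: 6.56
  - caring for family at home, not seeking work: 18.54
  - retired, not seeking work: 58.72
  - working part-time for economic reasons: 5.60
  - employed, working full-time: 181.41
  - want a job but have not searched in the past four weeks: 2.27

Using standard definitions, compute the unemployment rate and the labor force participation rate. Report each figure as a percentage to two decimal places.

Unemployment rate ≈ 3.91%; labor force participation rate ≈ 73.27%.

Employed = 22.48 + 5.60 + 181.41 = 209.49 million (anyone who worked, including part-time for economic reasons, counts as employed).
Unemployed = 1.96 + 6.56 = 8.52 million (jobless and actively searching, or on temporary layoff).
Labor force = 209.49 + 8.52 = 218.01 million.
Not in labor force = 18.54 + 58.72 + 2.27 = 79.53 million (those not working and not actively searching are outside the labor force — including those who want a job but have given up searching).
Civilian working-age population = 218.01 + 79.53 = 297.54 million.
Unemployment rate = 8.52 / 218.01 = 3.91%.
Labor force participation rate = 218.01 / 297.54 = 73.27%.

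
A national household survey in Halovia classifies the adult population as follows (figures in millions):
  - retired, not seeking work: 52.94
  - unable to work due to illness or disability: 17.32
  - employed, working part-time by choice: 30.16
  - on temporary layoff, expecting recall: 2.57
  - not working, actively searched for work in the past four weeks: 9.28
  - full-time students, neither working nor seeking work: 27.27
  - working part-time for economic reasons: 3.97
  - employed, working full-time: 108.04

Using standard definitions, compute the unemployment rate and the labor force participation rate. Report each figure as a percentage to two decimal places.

Unemployment rate ≈ 7.69%; labor force participation rate ≈ 61.23%.

Employed = 30.16 + 3.97 + 108.04 = 142.17 million (anyone who worked, including part-time for economic reasons, counts as employed).
Unemployed = 2.57 + 9.28 = 11.85 million (jobless and actively searching, or on temporary layoff).
Labor force = 142.17 + 11.85 = 154.02 million.
Not in labor force = 52.94 + 17.32 + 27.27 = 97.53 million (those not working and not actively searching are outside the labor force).
Civilian working-age population = 154.02 + 97.53 = 251.55 million.
Unemployment rate = 11.85 / 154.02 = 7.69%.
Labor force participation rate = 154.02 / 251.55 = 61.23%.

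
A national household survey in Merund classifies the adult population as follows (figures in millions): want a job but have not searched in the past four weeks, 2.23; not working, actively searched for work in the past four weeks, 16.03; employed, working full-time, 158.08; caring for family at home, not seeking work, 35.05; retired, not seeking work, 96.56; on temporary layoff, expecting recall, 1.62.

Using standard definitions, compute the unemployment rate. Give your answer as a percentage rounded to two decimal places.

Employed = 158.08 million.
Unemployed = 16.03 + 1.62 = 17.65 million (jobless and actively searching, or on temporary layoff).
Labor force = 158.08 + 17.65 = 175.73 million.
Unemployment rate = 17.65 / 175.73 = 10.04%.

Unemployment rate ≈ 10.04%.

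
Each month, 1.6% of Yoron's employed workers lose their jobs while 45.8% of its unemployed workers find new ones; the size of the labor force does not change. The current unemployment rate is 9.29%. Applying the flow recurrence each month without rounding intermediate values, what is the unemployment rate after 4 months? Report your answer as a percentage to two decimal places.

Unemployment rate after four months ≈ 3.83%.

With a fixed labor force, u_{t+1} = u_t + s·(1−u_t) − f·u_t = u_t·(1−s−f) + s.
Here 1−s−f = 0.526 and s = 0.016.
u_1 = 0.092900 × 0.526 + 0.016 = 0.064865.
u_2 = 0.064865 × 0.526 + 0.016 = 0.050119.
u_3 = 0.050119 × 0.526 + 0.016 = 0.042363.
u_4 = 0.042363 × 0.526 + 0.016 = 0.038283.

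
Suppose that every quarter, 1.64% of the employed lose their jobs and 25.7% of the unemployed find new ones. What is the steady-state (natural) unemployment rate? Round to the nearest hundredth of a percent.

Steady-state unemployment rate ≈ 6.00%.

At steady state the flows balance: s·E = f·U, so U/(E+U) = s/(s+f).
u* = 1.64 / (1.64 + 25.7) = 1.64 / 27.34 = 6.00%.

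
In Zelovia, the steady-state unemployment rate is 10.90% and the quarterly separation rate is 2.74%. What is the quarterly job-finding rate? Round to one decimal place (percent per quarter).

From u* = s/(s+f): f = s·(1−u)/u.
f = 2.74 × (1 − 0.1090) / 0.1090 = 2.4413 / 0.1090 ≈ 22.4% per quarter.

Job-finding rate ≈ 22.4% per quarter.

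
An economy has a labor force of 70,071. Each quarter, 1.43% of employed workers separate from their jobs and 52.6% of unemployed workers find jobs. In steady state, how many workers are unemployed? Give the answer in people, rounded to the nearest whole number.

Steady-state unemployment rate u* = s/(s+f) = 1.43/(1.43+52.6) = 0.026467.
Unemployed = u* × labor force = 0.026467 × 70,071 ≈ 1,855.

About 1,855 are unemployed in steady state.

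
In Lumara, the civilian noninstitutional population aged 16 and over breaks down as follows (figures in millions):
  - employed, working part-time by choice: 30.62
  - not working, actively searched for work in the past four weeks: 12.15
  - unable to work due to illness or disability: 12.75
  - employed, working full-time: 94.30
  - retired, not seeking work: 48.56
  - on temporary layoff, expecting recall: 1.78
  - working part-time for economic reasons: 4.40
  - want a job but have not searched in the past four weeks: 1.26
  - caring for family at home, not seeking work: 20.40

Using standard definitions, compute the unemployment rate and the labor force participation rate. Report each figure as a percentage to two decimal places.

Unemployment rate ≈ 9.72%; labor force participation rate ≈ 63.32%.

Employed = 30.62 + 94.30 + 4.40 = 129.32 million (anyone who worked, including part-time for economic reasons, counts as employed).
Unemployed = 12.15 + 1.78 = 13.93 million (jobless and actively searching, or on temporary layoff).
Labor force = 129.32 + 13.93 = 143.25 million.
Not in labor force = 12.75 + 48.56 + 1.26 + 20.40 = 82.97 million (those not working and not actively searching are outside the labor force — including those who want a job but have given up searching).
Civilian working-age population = 143.25 + 82.97 = 226.22 million.
Unemployment rate = 13.93 / 143.25 = 9.72%.
Labor force participation rate = 143.25 / 226.22 = 63.32%.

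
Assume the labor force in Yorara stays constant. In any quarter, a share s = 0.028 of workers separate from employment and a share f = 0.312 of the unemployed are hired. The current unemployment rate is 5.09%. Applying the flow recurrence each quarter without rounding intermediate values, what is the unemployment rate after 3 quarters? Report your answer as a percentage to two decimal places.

Unemployment rate after three quarters ≈ 7.33%.

With a fixed labor force, u_{t+1} = u_t + s·(1−u_t) − f·u_t = u_t·(1−s−f) + s.
Here 1−s−f = 0.660 and s = 0.028.
u_1 = 0.050900 × 0.660 + 0.028 = 0.061594.
u_2 = 0.061594 × 0.660 + 0.028 = 0.068652.
u_3 = 0.068652 × 0.660 + 0.028 = 0.073310.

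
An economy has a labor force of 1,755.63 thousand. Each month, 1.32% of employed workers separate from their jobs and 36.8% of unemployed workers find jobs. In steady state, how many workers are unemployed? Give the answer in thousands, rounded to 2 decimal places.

Steady-state unemployment rate u* = s/(s+f) = 1.32/(1.32+36.8) = 0.034627.
Unemployed = u* × labor force = 0.034627 × 1,755.63 ≈ 60.79 thousand.

About 60.79 thousand are unemployed in steady state.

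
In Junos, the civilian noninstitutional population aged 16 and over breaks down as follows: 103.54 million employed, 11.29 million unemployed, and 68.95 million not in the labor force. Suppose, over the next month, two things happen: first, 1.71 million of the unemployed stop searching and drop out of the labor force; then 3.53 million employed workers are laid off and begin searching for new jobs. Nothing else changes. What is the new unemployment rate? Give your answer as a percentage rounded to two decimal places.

Initially, labor force = 103.54 + 11.29 = 114.83 million, so u = 11.29/114.83 = 9.83%.
After the first change, unemployed and labor force both fall by 1.71 → E = 103.54, U = 9.58, labor force = 113.12 million.
After the second change, employed falls and unemployed rises by 3.53; labor force unchanged → E = 100.01, U = 13.11, labor force = 113.12 million.
New unemployment rate = 13.11 / 113.12 = 11.59%.

New unemployment rate ≈ 11.59%.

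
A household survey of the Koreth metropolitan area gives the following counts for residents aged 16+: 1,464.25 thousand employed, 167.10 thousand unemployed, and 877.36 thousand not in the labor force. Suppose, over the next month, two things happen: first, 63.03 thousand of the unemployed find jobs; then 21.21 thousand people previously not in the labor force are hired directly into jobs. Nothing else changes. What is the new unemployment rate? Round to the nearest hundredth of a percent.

New unemployment rate ≈ 6.30%.

Initially, labor force = 1,464.25 + 167.10 = 1,631.35 thousand, so u = 167.10/1,631.35 = 10.24%.
After the first change, unemployed falls and employed rises by 63.03; labor force unchanged → E = 1,527.28, U = 104.07, labor force = 1,631.35 thousand.
After the second change, employed and labor force both rise by 21.21; unemployed unchanged → E = 1,548.49, U = 104.07, labor force = 1,652.56 thousand.
New unemployment rate = 104.07 / 1,652.56 = 6.30%.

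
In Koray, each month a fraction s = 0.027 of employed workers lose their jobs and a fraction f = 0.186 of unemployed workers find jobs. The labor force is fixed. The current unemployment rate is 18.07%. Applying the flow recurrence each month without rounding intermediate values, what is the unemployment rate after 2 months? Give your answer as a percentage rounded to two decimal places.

With a fixed labor force, u_{t+1} = u_t + s·(1−u_t) − f·u_t = u_t·(1−s−f) + s.
Here 1−s−f = 0.787 and s = 0.027.
u_1 = 0.180700 × 0.787 + 0.027 = 0.169211.
u_2 = 0.169211 × 0.787 + 0.027 = 0.160169.

Unemployment rate after two months ≈ 16.02%.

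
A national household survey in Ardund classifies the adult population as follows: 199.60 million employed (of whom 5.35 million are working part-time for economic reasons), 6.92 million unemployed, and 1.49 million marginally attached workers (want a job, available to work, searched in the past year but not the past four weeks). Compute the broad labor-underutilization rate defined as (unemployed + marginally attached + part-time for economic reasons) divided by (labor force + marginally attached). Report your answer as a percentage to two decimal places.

Labor force = 199.60 + 6.92 = 206.52 million.
Numerator = 6.92 + 1.49 + 5.35 = 13.76 million.
Denominator = 206.52 + 1.49 = 208.01 million.
Broad rate = 13.76 / 208.01 = 6.62%.

Broad underutilization rate ≈ 6.62%.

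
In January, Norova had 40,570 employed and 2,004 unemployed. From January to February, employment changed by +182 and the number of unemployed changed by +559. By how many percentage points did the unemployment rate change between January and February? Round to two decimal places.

The unemployment rate changed by +1.21 percentage points.

January: labor force = 40,570 + 2,004 = 42,574; u = 2,004/42,574 = 4.71%.
February: labor force = 40,752 + 2,563 = 43,315; u = 2,563/43,315 = 5.92%.
Change = 5.92% − 4.71% = +1.21 pp.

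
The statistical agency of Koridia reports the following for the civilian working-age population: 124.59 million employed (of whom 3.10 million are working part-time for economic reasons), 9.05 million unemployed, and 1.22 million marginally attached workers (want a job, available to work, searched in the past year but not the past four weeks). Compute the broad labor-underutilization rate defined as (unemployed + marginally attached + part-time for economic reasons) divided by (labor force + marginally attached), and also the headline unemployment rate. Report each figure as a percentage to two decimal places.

Labor force = 124.59 + 9.05 = 133.64 million.
Numerator = 9.05 + 1.22 + 3.10 = 13.37 million.
Denominator = 133.64 + 1.22 = 134.86 million.
Broad rate = 13.37 / 134.86 = 9.91%.
Headline unemployment rate = 9.05 / 133.64 = 6.77%.

Broad underutilization rate ≈ 9.91%; headline unemployment rate ≈ 6.77%.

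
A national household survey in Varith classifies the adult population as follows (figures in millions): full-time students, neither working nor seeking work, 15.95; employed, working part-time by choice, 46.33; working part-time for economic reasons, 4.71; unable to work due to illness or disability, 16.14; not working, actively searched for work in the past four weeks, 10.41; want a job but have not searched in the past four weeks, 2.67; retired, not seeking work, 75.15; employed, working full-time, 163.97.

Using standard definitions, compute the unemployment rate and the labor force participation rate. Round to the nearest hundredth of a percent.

Employed = 46.33 + 4.71 + 163.97 = 215.01 million (anyone who worked, including part-time for economic reasons, counts as employed).
Unemployed = 10.41 million.
Labor force = 215.01 + 10.41 = 225.42 million.
Not in labor force = 15.95 + 16.14 + 2.67 + 75.15 = 109.91 million (those not working and not actively searching are outside the labor force — including those who want a job but have given up searching).
Civilian working-age population = 225.42 + 109.91 = 335.33 million.
Unemployment rate = 10.41 / 225.42 = 4.62%.
Labor force participation rate = 225.42 / 335.33 = 67.22%.

Unemployment rate ≈ 4.62%; labor force participation rate ≈ 67.22%.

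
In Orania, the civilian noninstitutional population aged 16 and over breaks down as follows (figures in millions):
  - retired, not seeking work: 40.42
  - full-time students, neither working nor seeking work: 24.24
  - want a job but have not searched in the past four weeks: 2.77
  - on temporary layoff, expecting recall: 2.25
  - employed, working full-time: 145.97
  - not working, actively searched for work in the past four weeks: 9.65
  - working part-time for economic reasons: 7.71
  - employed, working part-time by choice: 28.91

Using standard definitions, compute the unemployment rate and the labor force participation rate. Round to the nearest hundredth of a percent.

Employed = 145.97 + 7.71 + 28.91 = 182.59 million (anyone who worked, including part-time for economic reasons, counts as employed).
Unemployed = 2.25 + 9.65 = 11.90 million (jobless and actively searching, or on temporary layoff).
Labor force = 182.59 + 11.90 = 194.49 million.
Not in labor force = 40.42 + 24.24 + 2.77 = 67.43 million (those not working and not actively searching are outside the labor force — including those who want a job but have given up searching).
Civilian working-age population = 194.49 + 67.43 = 261.92 million.
Unemployment rate = 11.90 / 194.49 = 6.12%.
Labor force participation rate = 194.49 / 261.92 = 74.26%.

Unemployment rate ≈ 6.12%; labor force participation rate ≈ 74.26%.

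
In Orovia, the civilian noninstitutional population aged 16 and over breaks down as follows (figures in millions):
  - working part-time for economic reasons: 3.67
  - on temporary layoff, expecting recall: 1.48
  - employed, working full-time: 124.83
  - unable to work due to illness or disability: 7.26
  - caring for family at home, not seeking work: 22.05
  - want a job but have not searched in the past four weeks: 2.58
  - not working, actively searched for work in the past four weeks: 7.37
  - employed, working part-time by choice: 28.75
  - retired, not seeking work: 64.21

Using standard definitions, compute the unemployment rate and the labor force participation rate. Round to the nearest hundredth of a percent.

Employed = 3.67 + 124.83 + 28.75 = 157.25 million (anyone who worked, including part-time for economic reasons, counts as employed).
Unemployed = 1.48 + 7.37 = 8.85 million (jobless and actively searching, or on temporary layoff).
Labor force = 157.25 + 8.85 = 166.10 million.
Not in labor force = 7.26 + 22.05 + 2.58 + 64.21 = 96.10 million (those not working and not actively searching are outside the labor force — including those who want a job but have given up searching).
Civilian working-age population = 166.10 + 96.10 = 262.20 million.
Unemployment rate = 8.85 / 166.10 = 5.33%.
Labor force participation rate = 166.10 / 262.20 = 63.35%.

Unemployment rate ≈ 5.33%; labor force participation rate ≈ 63.35%.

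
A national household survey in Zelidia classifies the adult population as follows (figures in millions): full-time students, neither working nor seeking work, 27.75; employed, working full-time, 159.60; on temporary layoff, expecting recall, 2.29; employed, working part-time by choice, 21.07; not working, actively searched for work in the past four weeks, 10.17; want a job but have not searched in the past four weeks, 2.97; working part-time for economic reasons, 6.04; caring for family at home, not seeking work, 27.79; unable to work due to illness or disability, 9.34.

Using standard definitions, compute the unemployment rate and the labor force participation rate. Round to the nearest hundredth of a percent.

Unemployment rate ≈ 6.26%; labor force participation rate ≈ 74.59%.

Employed = 159.60 + 21.07 + 6.04 = 186.71 million (anyone who worked, including part-time for economic reasons, counts as employed).
Unemployed = 2.29 + 10.17 = 12.46 million (jobless and actively searching, or on temporary layoff).
Labor force = 186.71 + 12.46 = 199.17 million.
Not in labor force = 27.75 + 2.97 + 27.79 + 9.34 = 67.85 million (those not working and not actively searching are outside the labor force — including those who want a job but have given up searching).
Civilian working-age population = 199.17 + 67.85 = 267.02 million.
Unemployment rate = 12.46 / 199.17 = 6.26%.
Labor force participation rate = 199.17 / 267.02 = 74.59%.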